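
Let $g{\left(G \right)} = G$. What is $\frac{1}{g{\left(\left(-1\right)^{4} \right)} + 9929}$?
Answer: $\frac{1}{9930} \approx 0.0001007$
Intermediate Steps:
$\frac{1}{g{\left(\left(-1\right)^{4} \right)} + 9929} = \frac{1}{\left(-1\right)^{4} + 9929} = \frac{1}{1 + 9929} = \frac{1}{9930}$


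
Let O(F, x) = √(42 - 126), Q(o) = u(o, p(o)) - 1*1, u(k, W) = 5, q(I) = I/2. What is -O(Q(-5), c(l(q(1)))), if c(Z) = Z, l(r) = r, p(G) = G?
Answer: -2*I*√21 ≈ -9.1651*I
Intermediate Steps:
q(I) = I/2 (q(I) = I*(½) = I/2)
Q(o) = 4 (Q(o) = 5 - 1*1 = 5 - 1 = 4)
O(F, x) = 2*I*√21 (O(F, x) = √(-84) = 2*I*√21)
-O(Q(-5), c(l(q(1)))) = -2*I*√21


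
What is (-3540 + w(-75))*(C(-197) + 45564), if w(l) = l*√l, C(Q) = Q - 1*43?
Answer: -160446960 - 16996500*I*√3 ≈ -1.6045e+8 - 2.9439e+7*I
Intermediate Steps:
C(Q) = -43 + Q (C(Q) = Q - 43 = -43 + Q)
w(l) = l^(3/2)
(-3540 + w(-75))*(C(-197) + 45564) = (-3540 + (-75)^(3/2))*((-43 - 197) + 45564) = (-3540 - 375*I*√3)*(-240 + 45564) = (-3540 - 375*I*√3)*45324 = -160446960 - 16996500*I*√3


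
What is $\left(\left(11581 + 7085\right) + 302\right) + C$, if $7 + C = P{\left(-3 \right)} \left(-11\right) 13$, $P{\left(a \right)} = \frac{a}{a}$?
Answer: $18818$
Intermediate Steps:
$P{\left(a \right)} = 1$
$C = -150$ ($C = -7 + 1 \left(-11\right) 13 = -7 - 143 = -150$)
$\left(\left(11581 + 7085\right) + 302\right) + C = \left(\left(11581 + 7085\right) + 302\right) - 150 = \left(18666 + 302\right) - 150 = 18968 - 150 = 18818$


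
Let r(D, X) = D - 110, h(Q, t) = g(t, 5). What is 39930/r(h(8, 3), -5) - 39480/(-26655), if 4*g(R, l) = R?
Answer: -282672256/776549 ≈ -364.01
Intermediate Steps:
g(R, l) = R/4
h(Q, t) = t/4
r(D, X) = -110 + D
39930/r(h(8, 3), -5) - 39480/(-26655) = 39930/(-110 + (¼)*3) - 39480/(-26655) = 39930/(-110 + ¾) - 39480*(-1/26655) = 39930/(-437/4) + 2632/1777 = 39930*(-4/437) + 2632/1777 = -159720/437 + 2632/1777 = -282672256/776549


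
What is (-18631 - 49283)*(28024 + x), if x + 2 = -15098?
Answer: -877720536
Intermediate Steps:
x = -15100 (x = -2 - 15098 = -15100)
(-18631 - 49283)*(28024 + x) = (-18631 - 49283)*(28024 - 15100) = -67914*12924 = -877720536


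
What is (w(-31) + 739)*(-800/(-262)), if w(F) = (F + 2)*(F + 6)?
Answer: 585600/131 ≈ 4470.2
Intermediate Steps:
w(F) = (2 + F)*(6 + F)
(w(-31) + 739)*(-800/(-262)) = ((12 + (-31)² + 8*(-31)) + 739)*(-800/(-262)) = ((12 + 961 - 248) + 739)*(-800*(-1/262)) = (725 + 739)*(400/131) = 1464*(400/131) = 585600/131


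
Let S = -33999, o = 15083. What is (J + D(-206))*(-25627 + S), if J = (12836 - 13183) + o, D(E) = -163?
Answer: -868929698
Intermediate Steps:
J = 14736 (J = (12836 - 13183) + 15083 = -347 + 15083 = 14736)
(J + D(-206))*(-25627 + S) = (14736 - 163)*(-25627 - 33999) = 14573*(-59626) = -868929698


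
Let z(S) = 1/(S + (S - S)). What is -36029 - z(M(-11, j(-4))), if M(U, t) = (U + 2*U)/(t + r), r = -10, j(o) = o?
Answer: -1188971/33 ≈ -36029.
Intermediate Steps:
M(U, t) = 3*U/(-10 + t) (M(U, t) = (U + 2*U)/(t - 10) = (3*U)/(-10 + t) = 3*U/(-10 + t))
z(S) = 1/S (z(S) = 1/(S + 0) = 1/S)
-36029 - z(M(-11, j(-4))) = -36029 - 1/(3*(-11)/(-10 - 4)) = -36029 - 1/(3*(-11)/(-14)) = -36029 - 1/(3*(-11)*(-1/14)) = -36029 - 1/33/14 = -36029 - 1*14/33 = -36029 - 14/33 = -1188971/33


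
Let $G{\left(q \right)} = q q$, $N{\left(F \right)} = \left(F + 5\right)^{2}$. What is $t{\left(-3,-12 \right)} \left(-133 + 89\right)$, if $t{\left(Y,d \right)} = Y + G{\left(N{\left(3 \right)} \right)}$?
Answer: $-180092$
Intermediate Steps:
$N{\left(F \right)} = \left(5 + F\right)^{2}$
$G{\left(q \right)} = q^{2}$
$t{\left(Y,d \right)} = 4096 + Y$ ($t{\left(Y,d \right)} = Y + \left(\left(5 + 3\right)^{2}\right)^{2} = Y + \left(8^{2}\right)^{2} = Y + 64^{2} = Y + 4096 = 4096 + Y$)
$t{\left(-3,-12 \right)} \left(-133 + 89\right) = \left(4096 - 3\right) \left(-133 + 89\right) = 4093 \left(-44\right) = -180092$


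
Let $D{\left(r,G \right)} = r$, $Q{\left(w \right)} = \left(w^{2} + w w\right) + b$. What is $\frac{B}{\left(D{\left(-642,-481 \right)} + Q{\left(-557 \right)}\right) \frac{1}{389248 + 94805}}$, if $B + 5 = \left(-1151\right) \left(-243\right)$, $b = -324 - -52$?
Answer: $\frac{5640992311}{25816} \approx 2.1851 \cdot 10^{5}$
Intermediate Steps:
$b = -272$ ($b = -324 + 52 = -272$)
$Q{\left(w \right)} = -272 + 2 w^{2}$ ($Q{\left(w \right)} = \left(w^{2} + w w\right) - 272 = \left(w^{2} + w^{2}\right) - 272 = 2 w^{2} - 272 = -272 + 2 w^{2}$)
$B = 279688$ ($B = -5 - -279693 = -5 + 279693 = 279688$)
$\frac{B}{\left(D{\left(-642,-481 \right)} + Q{\left(-557 \right)}\right) \frac{1}{389248 + 94805}} = \frac{279688}{\left(-642 - \left(272 - 2 \left(-557\right)^{2}\right)\right) \frac{1}{389248 + 94805}} = \frac{279688}{\left(-642 + \left(-272 + 2 \cdot 310249\right)\right) \frac{1}{484053}} = \frac{279688}{\left(-642 + \left(-272 + 620498\right)\right) \frac{1}{484053}} = \frac{279688}{\left(-642 + 620226\right) \frac{1}{484053}} = \frac{279688}{619584 \cdot \frac{1}{484053}} = \frac{279688}{\frac{206528}{161351}} = 279688 \cdot \frac{161351}{206528} = \frac{5640992311}{25816}$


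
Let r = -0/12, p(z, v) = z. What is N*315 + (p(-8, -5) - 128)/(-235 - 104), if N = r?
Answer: 136/339 ≈ 0.40118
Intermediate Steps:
r = 0 (r = -0/12 = -16*0 = 0)
N = 0
N*315 + (p(-8, -5) - 128)/(-235 - 104) = 0*315 + (-8 - 128)/(-235 - 104) = 0 - 136/(-339) = 0 - 136*(-1/339) = 0 + 136/339 = 136/339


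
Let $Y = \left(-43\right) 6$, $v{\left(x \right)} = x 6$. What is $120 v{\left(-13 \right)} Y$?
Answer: $2414880$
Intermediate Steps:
$v{\left(x \right)} = 6 x$
$Y = -258$
$120 v{\left(-13 \right)} Y = 120 \cdot 6 \left(-13\right) \left(-258\right) = 120 \left(-78\right) \left(-258\right) = \left(-9360\right) \left(-258\right) = 2414880$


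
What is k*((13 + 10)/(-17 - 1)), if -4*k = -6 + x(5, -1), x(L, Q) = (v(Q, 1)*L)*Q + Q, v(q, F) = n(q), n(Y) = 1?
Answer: -23/6 ≈ -3.8333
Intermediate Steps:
v(q, F) = 1
x(L, Q) = Q + L*Q (x(L, Q) = (1*L)*Q + Q = L*Q + Q = Q + L*Q)
k = 3 (k = -(-6 - (1 + 5))/4 = -(-6 - 1*6)/4 = -(-6 - 6)/4 = -¼*(-12) = 3)
k*((13 + 10)/(-17 - 1)) = 3*((13 + 10)/(-17 - 1)) = 3*(23/(-18)) = 3*(23*(-1/18)) = 3*(-23/18) = -23/6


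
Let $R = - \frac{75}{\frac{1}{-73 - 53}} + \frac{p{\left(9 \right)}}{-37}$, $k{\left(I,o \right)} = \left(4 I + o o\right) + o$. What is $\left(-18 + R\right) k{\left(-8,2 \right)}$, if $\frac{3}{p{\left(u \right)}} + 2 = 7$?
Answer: $- \frac{45367842}{185} \approx -2.4523 \cdot 10^{5}$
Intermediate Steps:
$p{\left(u \right)} = \frac{3}{5}$ ($p{\left(u \right)} = \frac{3}{-2 + 7} = \frac{3}{5}$)
$k{\left(I,o \right)} = o + o^{2} + 4 I$ ($k{\left(I,o \right)} = \left(4 I + o^{2}\right) + o = \left(o^{2} + 4 I\right) + o = o + o^{2} + 4 I$)
$R = \frac{1748247}{185}$ ($R = - \frac{75}{\frac{1}{-73 - 53}} + \frac{3}{5 \left(-37\right)} = - \frac{75}{\frac{1}{-126}} + \frac{3}{5} \left(- \frac{1}{37}\right) = - \frac{75}{- \frac{1}{126}} - \frac{3}{185} = \left(-75\right) \left(-126\right) - \frac{3}{185} = 9450 - \frac{3}{185} = \frac{1748247}{185} \approx 9450.0$)
$\left(-18 + R\right) k{\left(-8,2 \right)} = \left(-18 + \frac{1748247}{185}\right) \left(2 + 2^{2} + 4 \left(-8\right)\right) = \frac{1744917 \left(2 + 4 - 32\right)}{185} = \frac{1744917}{185} \left(-26\right) = - \frac{45367842}{185}$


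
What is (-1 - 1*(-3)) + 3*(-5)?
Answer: -13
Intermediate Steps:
(-1 - 1*(-3)) + 3*(-5) = (-1 + 3) - 15 = 2 - 15 = -13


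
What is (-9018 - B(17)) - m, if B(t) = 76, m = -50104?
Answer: 41010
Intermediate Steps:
(-9018 - B(17)) - m = (-9018 - 1*76) - 1*(-50104) = (-9018 - 76) + 50104 = -9094 + 50104 = 41010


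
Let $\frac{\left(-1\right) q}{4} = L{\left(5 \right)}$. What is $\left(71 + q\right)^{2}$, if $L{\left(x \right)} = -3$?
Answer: $6889$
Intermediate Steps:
$q = 12$ ($q = \left(-4\right) \left(-3\right) = 12$)
$\left(71 + q\right)^{2} = \left(71 + 12\right)^{2} = 83^{2} = 6889$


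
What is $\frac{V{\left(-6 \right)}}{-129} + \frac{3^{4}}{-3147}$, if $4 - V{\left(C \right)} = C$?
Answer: $- \frac{13973}{135321} \approx -0.10326$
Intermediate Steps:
$V{\left(C \right)} = 4 - C$
$\frac{V{\left(-6 \right)}}{-129} + \frac{3^{4}}{-3147} = \frac{4 - -6}{-129} + \frac{3^{4}}{-3147} = \left(4 + 6\right) \left(- \frac{1}{129}\right) + 81 \left(- \frac{1}{3147}\right) = 10 \left(- \frac{1}{129}\right) - \frac{27}{1049} = - \frac{10}{129} - \frac{27}{1049} = - \frac{13973}{135321}$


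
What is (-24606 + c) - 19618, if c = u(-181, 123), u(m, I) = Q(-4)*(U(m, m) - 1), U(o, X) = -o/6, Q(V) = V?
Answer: -133022/3 ≈ -44341.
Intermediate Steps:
U(o, X) = -o/6
u(m, I) = 4 + 2*m/3 (u(m, I) = -4*(-m/6 - 1) = -4*(-1 - m/6) = 4 + 2*m/3)
c = -350/3 (c = 4 + (⅔)*(-181) = 4 - 362/3 = -350/3 ≈ -116.67)
(-24606 + c) - 19618 = (-24606 - 350/3) - 19618 = -74168/3 - 19618 = -133022/3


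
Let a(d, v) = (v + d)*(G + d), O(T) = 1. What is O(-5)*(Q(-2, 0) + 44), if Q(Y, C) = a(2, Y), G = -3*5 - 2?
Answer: 44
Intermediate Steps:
G = -17 (G = -15 - 2 = -17)
a(d, v) = (-17 + d)*(d + v) (a(d, v) = (v + d)*(-17 + d) = (d + v)*(-17 + d) = (-17 + d)*(d + v))
Q(Y, C) = -30 - 15*Y (Q(Y, C) = 2**2 - 17*2 - 17*Y + 2*Y = 4 - 34 - 17*Y + 2*Y = -30 - 15*Y)
O(-5)*(Q(-2, 0) + 44) = 1*((-30 - 15*(-2)) + 44) = 1*((-30 + 30) + 44) = 1*(0 + 44) = 1*44 = 44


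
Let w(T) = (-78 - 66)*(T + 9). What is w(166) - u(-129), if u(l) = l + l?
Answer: -24942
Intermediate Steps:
u(l) = 2*l
w(T) = -1296 - 144*T (w(T) = -144*(9 + T) = -1296 - 144*T)
w(166) - u(-129) = (-1296 - 144*166) - 2*(-129) = (-1296 - 23904) - 1*(-258) = -25200 + 258 = -24942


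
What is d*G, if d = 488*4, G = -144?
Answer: -281088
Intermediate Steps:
d = 1952
d*G = 1952*(-144) = -281088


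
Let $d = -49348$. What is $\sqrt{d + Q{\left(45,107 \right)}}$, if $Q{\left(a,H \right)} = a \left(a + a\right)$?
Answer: $i \sqrt{45298} \approx 212.83 i$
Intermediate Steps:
$Q{\left(a,H \right)} = 2 a^{2}$ ($Q{\left(a,H \right)} = a 2 a = 2 a^{2}$)
$\sqrt{d + Q{\left(45,107 \right)}} = \sqrt{-49348 + 2 \cdot 45^{2}} = \sqrt{-49348 + 2 \cdot 2025} = \sqrt{-49348 + 4050} = \sqrt{-45298} = i \sqrt{45298}$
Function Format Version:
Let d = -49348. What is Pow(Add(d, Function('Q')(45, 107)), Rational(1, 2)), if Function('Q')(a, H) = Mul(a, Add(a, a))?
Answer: Mul(I, Pow(45298, Rational(1, 2))) ≈ Mul(212.83, I)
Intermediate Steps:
Function('Q')(a, H) = Mul(2, Pow(a, 2)) (Function('Q')(a, H) = Mul(a, Mul(2, a)) = Mul(2, Pow(a, 2)))
Pow(Add(d, Function('Q')(45, 107)), Rational(1, 2)) = Pow(Add(-49348, Mul(2, Pow(45, 2))), Rational(1, 2)) = Pow(Add(-49348, Mul(2, 2025)), Rational(1, 2)) = Pow(Add(-49348, 4050), Rational(1, 2)) = Pow(-45298, Rational(1, 2)) = Mul(I, Pow(45298, Rational(1, 2)))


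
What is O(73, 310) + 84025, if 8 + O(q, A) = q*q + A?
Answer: 89656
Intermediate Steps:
O(q, A) = -8 + A + q² (O(q, A) = -8 + (q*q + A) = -8 + (q² + A) = -8 + (A + q²) = -8 + A + q²)
O(73, 310) + 84025 = (-8 + 310 + 73²) + 84025 = (-8 + 310 + 5329) + 84025 = 5631 + 84025 = 89656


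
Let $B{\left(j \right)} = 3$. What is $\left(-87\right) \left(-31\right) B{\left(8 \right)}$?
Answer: $8091$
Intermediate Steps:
$\left(-87\right) \left(-31\right) B{\left(8 \right)} = \left(-87\right) \left(-31\right) 3 = 2697 \cdot 3 = 8091$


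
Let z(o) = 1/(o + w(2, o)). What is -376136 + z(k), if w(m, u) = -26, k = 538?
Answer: -192581631/512 ≈ -3.7614e+5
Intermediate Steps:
z(o) = 1/(-26 + o) (z(o) = 1/(o - 26) = 1/(-26 + o))
-376136 + z(k) = -376136 + 1/(-26 + 538) = -376136 + 1/512 = -192581631/512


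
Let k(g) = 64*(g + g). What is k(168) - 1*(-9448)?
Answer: 30952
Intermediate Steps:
k(g) = 128*g (k(g) = 64*(2*g) = 128*g)
k(168) - 1*(-9448) = 128*168 - 1*(-9448) = 21504 + 9448 = 30952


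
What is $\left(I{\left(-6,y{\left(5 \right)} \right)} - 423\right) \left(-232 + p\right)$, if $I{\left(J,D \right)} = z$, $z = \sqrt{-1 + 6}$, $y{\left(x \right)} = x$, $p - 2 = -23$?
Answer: $107019 - 253 \sqrt{5} \approx 1.0645 \cdot 10^{5}$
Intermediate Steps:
$p = -21$ ($p = 2 - 23 = -21$)
$z = \sqrt{5} \approx 2.2361$
$I{\left(J,D \right)} = \sqrt{5}$
$\left(I{\left(-6,y{\left(5 \right)} \right)} - 423\right) \left(-232 + p\right) = \left(\sqrt{5} - 423\right) \left(-232 - 21\right) = \left(-423 + \sqrt{5}\right) \left(-253\right) = 107019 - 253 \sqrt{5}$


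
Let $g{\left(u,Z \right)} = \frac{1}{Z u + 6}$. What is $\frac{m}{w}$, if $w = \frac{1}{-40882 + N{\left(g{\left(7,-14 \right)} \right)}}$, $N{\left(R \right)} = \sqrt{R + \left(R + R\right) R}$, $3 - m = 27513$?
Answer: $1124663820 - \frac{41265 i \sqrt{10}}{46} \approx 1.1247 \cdot 10^{9} - 2836.8 i$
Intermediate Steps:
$m = -27510$ ($m = 3 - 27513 = -27510$)
$g{\left(u,Z \right)} = \frac{1}{6 + Z u}$
$N{\left(R \right)} = \sqrt{R + 2 R^{2}}$ ($N{\left(R \right)} = \sqrt{R + 2 R R} = \sqrt{R + 2 R^{2}}$)
$w = \frac{1}{-40882 + \frac{3 i \sqrt{10}}{92}}$ ($w = \frac{1}{-40882 + \sqrt{\frac{1 + \frac{2}{6 - 98}}{6 - 98}}} = \frac{1}{-40882 + \sqrt{\frac{1 + \frac{2}{-92}}{-92}}} = \frac{1}{-40882 + \sqrt{- \frac{1 + 2 \left(- \frac{1}{92}\right)}{92}}} = \frac{1}{-40882 + \sqrt{- \frac{1 - \frac{1}{46}}{92}}} = \frac{1}{-40882 + \sqrt{\left(- \frac{1}{92}\right) \frac{45}{46}}} = \frac{1}{-40882 + \sqrt{- \frac{45}{4232}}} = \frac{1}{-40882 + \frac{3 i \sqrt{10}}{92}} \approx -2.4461 \cdot 10^{-5} - 6.0 \cdot 10^{-11} i$)
$\frac{m}{w} = - \frac{27510}{- \frac{173012624}{7073102094413} - \frac{138 i \sqrt{10}}{7073102094413}}$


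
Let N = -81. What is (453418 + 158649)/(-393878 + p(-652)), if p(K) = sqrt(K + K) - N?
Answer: -241030148399/155076078513 - 1224134*I*sqrt(326)/155076078513 ≈ -1.5543 - 0.00014253*I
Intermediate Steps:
p(K) = 81 + sqrt(2)*sqrt(K) (p(K) = sqrt(K + K) - 1*(-81) = sqrt(2*K) + 81 = sqrt(2)*sqrt(K) + 81 = 81 + sqrt(2)*sqrt(K))
(453418 + 158649)/(-393878 + p(-652)) = (453418 + 158649)/(-393878 + (81 + sqrt(2)*sqrt(-652))) = 612067/(-393878 + (81 + sqrt(2)*(2*I*sqrt(163)))) = 612067/(-393878 + (81 + 2*I*sqrt(326))) = 612067/(-393797 + 2*I*sqrt(326))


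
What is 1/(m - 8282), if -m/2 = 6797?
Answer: -1/21876 ≈ -4.5712e-5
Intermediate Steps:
m = -13594 (m = -2*6797 = -13594)
1/(m - 8282) = 1/(-13594 - 8282) = 1/(-21876) = -1/21876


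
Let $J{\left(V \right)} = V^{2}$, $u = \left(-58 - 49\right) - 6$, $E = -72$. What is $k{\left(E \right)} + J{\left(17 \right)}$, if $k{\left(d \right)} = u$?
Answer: $176$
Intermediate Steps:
$u = -113$ ($u = -107 - 6 = -113$)
$k{\left(d \right)} = -113$
$k{\left(E \right)} + J{\left(17 \right)} = -113 + 17^{2} = -113 + 289 = 176$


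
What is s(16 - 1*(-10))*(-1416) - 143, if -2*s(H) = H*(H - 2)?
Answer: 441649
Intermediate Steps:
s(H) = -H*(-2 + H)/2 (s(H) = -H*(H - 2)/2 = -H*(-2 + H)/2)
s(16 - 1*(-10))*(-1416) - 143 = ((16 - 1*(-10))*(2 - (16 - 1*(-10)))/2)*(-1416) - 143 = ((16 + 10)*(2 - (16 + 10))/2)*(-1416) - 143 = ((½)*26*(2 - 1*26))*(-1416) - 143 = ((½)*26*(2 - 26))*(-1416) - 143 = ((½)*26*(-24))*(-1416) - 143 = -312*(-1416) - 143 = 441792 - 143 = 441649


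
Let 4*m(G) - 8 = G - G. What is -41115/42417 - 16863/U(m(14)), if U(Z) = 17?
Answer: -238658942/240363 ≈ -992.91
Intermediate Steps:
m(G) = 2 (m(G) = 2 + (G - G)/4 = 2 + (1/4)*0 = 2 + 0 = 2)
-41115/42417 - 16863/U(m(14)) = -41115/42417 - 16863/17 = -41115*1/42417 - 16863*1/17 = -13705/14139 - 16863/17 = -238658942/240363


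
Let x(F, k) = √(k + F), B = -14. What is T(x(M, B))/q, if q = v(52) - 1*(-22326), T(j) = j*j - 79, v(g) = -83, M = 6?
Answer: -3/767 ≈ -0.0039113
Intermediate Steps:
x(F, k) = √(F + k)
T(j) = -79 + j² (T(j) = j² - 79 = -79 + j²)
q = 22243 (q = -83 - 1*(-22326) = -83 + 22326 = 22243)
T(x(M, B))/q = (-79 + (√(6 - 14))²)/22243 = (-79 + (√(-8))²)*(1/22243) = (-79 + (2*I*√2)²)*(1/22243) = (-79 - 8)*(1/22243) = -87*1/22243 = -3/767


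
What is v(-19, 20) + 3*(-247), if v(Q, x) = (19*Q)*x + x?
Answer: -7941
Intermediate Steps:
v(Q, x) = x + 19*Q*x (v(Q, x) = 19*Q*x + x = x + 19*Q*x)
v(-19, 20) + 3*(-247) = 20*(1 + 19*(-19)) + 3*(-247) = 20*(1 - 361) - 741 = 20*(-360) - 741 = -7200 - 741 = -7941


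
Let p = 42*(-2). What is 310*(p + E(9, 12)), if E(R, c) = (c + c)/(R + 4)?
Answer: -331080/13 ≈ -25468.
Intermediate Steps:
E(R, c) = 2*c/(4 + R) (E(R, c) = (2*c)/(4 + R) = 2*c/(4 + R))
p = -84
310*(p + E(9, 12)) = 310*(-84 + 2*12/(4 + 9)) = 310*(-84 + 2*12/13) = 310*(-84 + 2*12*(1/13)) = 310*(-84 + 24/13) = 310*(-1068/13) = -331080/13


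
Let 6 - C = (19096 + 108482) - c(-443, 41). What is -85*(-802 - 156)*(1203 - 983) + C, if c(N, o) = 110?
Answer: 17787138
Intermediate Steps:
C = -127462 (C = 6 - ((19096 + 108482) - 1*110) = 6 - (127578 - 110) = 6 - 1*127468 = 6 - 127468 = -127462)
-85*(-802 - 156)*(1203 - 983) + C = -85*(-802 - 156)*(1203 - 983) - 127462 = -(-81430)*220 - 127462 = -85*(-210760) - 127462 = 17914600 - 127462 = 17787138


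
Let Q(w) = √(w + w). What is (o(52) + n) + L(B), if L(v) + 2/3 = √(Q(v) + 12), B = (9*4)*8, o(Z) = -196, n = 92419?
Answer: 276685/3 ≈ 92228.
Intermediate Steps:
Q(w) = √2*√w (Q(w) = √(2*w) = √2*√w)
B = 288 (B = 36*8 = 288)
L(v) = -⅔ + √(12 + √2*√v) (L(v) = -⅔ + √(√2*√v + 12) = -⅔ + √(12 + √2*√v))
(o(52) + n) + L(B) = (-196 + 92419) + (-⅔ + √(12 + √2*√288)) = 92223 + (-⅔ + √(12 + √2*(12*√2))) = 92223 + (-⅔ + √(12 + 24)) = 92223 + (-⅔ + √36) = 92223 + (-⅔ + 6) = 92223 + 16/3 = 276685/3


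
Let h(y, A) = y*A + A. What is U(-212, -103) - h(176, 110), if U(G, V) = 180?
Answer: -19290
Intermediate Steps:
h(y, A) = A + A*y (h(y, A) = A*y + A = A + A*y)
U(-212, -103) - h(176, 110) = 180 - 110*(1 + 176) = 180 - 110*177 = 180 - 1*19470 = 180 - 19470 = -19290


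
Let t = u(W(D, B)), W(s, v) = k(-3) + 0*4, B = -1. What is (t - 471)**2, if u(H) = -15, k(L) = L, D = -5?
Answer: 236196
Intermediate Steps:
W(s, v) = -3 (W(s, v) = -3 + 0*4 = -3 + 0 = -3)
t = -15
(t - 471)**2 = (-15 - 471)**2 = (-486)**2 = 236196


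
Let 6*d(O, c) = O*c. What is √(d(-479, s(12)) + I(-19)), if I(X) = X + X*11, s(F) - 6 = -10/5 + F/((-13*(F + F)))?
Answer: I*√3311295/78 ≈ 23.329*I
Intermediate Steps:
s(F) = 103/26 (s(F) = 6 + (-10/5 + F/((-13*(F + F)))) = 6 + (-10*⅕ + F/((-26*F))) = 6 + (-2 + F/((-26*F))) = 6 + (-2 + F*(-1/(26*F))) = 6 + (-2 - 1/26) = 6 - 53/26 = 103/26)
I(X) = 12*X (I(X) = X + 11*X = 12*X)
d(O, c) = O*c/6 (d(O, c) = (O*c)/6 = O*c/6)
√(d(-479, s(12)) + I(-19)) = √((⅙)*(-479)*(103/26) + 12*(-19)) = √(-49337/156 - 228) = √(-84905/156) = I*√3311295/78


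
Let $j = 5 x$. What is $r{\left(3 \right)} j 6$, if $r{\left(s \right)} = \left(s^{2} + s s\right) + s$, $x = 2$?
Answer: $1260$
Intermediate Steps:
$r{\left(s \right)} = s + 2 s^{2}$ ($r{\left(s \right)} = \left(s^{2} + s^{2}\right) + s = 2 s^{2} + s = s + 2 s^{2}$)
$j = 10$ ($j = 5 \cdot 2 = 10$)
$r{\left(3 \right)} j 6 = 3 \left(1 + 2 \cdot 3\right) 10 \cdot 6 = 3 \left(1 + 6\right) 10 \cdot 6 = 3 \cdot 7 \cdot 10 \cdot 6 = 21 \cdot 10 \cdot 6 = 210 \cdot 6 = 1260$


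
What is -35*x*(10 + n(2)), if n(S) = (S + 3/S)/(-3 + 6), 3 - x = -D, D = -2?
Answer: -2345/6 ≈ -390.83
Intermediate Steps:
x = 1 (x = 3 - (-1)*(-2) = 3 - 1*2 = 3 - 2 = 1)
n(S) = 1/S + S/3 (n(S) = (S + 3/S)/3 = (S + 3/S)*(1/3) = 1/S + S/3)
-35*x*(10 + n(2)) = -35*(10 + (1/2 + (1/3)*2)) = -35*(10 + (1/2 + 2/3)) = -35*(10 + 7/6) = -35*67/6 = -2345/6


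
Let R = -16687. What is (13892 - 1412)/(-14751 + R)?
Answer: -6240/15719 ≈ -0.39697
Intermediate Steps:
(13892 - 1412)/(-14751 + R) = (13892 - 1412)/(-14751 - 16687) = 12480/(-31438) = 12480*(-1/31438) = -6240/15719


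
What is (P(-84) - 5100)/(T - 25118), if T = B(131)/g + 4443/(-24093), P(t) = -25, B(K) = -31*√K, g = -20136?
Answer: 74809242537520216238400/366648263348208965946577 + 4585170653640600*√131/366648263348208965946577 ≈ 0.20404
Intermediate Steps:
T = -1481/8031 + 31*√131/20136 (T = -31*√131/(-20136) + 4443/(-24093) = -31*√131*(-1/20136) + 4443*(-1/24093) = 31*√131/20136 - 1481/8031 = -1481/8031 + 31*√131/20136 ≈ -0.16679)
(P(-84) - 5100)/(T - 25118) = (-25 - 5100)/((-1481/8031 + 31*√131/20136) - 25118) = -5125/(-201724139/8031 + 31*√131/20136)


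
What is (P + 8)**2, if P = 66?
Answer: 5476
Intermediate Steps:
(P + 8)**2 = (66 + 8)**2 = 74**2 = 5476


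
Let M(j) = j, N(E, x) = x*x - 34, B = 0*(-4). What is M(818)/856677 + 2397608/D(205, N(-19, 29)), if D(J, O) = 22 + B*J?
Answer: 1026987823306/9423447 ≈ 1.0898e+5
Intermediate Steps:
B = 0
N(E, x) = -34 + x**2 (N(E, x) = x**2 - 34 = -34 + x**2)
D(J, O) = 22 (D(J, O) = 22 + 0*J = 22 + 0 = 22)
M(818)/856677 + 2397608/D(205, N(-19, 29)) = 818/856677 + 2397608/22 = 818*(1/856677) + 2397608*(1/22) = 818/856677 + 1198804/11 = 1026987823306/9423447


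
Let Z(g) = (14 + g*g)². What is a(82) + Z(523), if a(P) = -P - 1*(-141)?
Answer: 74825772908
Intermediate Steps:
a(P) = 141 - P (a(P) = -P + 141 = 141 - P)
Z(g) = (14 + g²)²
a(82) + Z(523) = (141 - 1*82) + (14 + 523²)² = (141 - 82) + (14 + 273529)² = 59 + 273543² = 59 + 74825772849 = 74825772908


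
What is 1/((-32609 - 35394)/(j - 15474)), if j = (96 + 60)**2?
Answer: -8862/68003 ≈ -0.13032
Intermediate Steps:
j = 24336 (j = 156**2 = 24336)
1/((-32609 - 35394)/(j - 15474)) = 1/((-32609 - 35394)/(24336 - 15474)) = 1/(-68003/8862) = -8862/68003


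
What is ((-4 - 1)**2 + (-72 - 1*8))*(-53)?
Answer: 2915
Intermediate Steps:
((-4 - 1)**2 + (-72 - 1*8))*(-53) = ((-5)**2 + (-72 - 8))*(-53) = (25 - 80)*(-53) = -55*(-53) = 2915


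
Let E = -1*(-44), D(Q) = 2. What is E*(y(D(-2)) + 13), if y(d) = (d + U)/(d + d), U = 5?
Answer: 649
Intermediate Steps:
E = 44
y(d) = (5 + d)/(2*d) (y(d) = (d + 5)/(d + d) = (5 + d)/((2*d)) = (5 + d)*(1/(2*d)) = (5 + d)/(2*d))
E*(y(D(-2)) + 13) = 44*((1/2)*(5 + 2)/2 + 13) = 44*((1/2)*(1/2)*7 + 13) = 44*(7/4 + 13) = 44*(59/4) = 649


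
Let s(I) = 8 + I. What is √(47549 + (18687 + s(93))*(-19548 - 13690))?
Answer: I*√624427995 ≈ 24989.0*I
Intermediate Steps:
√(47549 + (18687 + s(93))*(-19548 - 13690)) = √(47549 + (18687 + (8 + 93))*(-19548 - 13690)) = √(47549 + (18687 + 101)*(-33238)) = √(47549 + 18788*(-33238)) = √(47549 - 624475544) = √(-624427995) = I*√624427995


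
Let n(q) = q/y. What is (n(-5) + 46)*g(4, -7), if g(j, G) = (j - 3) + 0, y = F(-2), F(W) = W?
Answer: 97/2 ≈ 48.500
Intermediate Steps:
y = -2
g(j, G) = -3 + j (g(j, G) = (-3 + j) + 0 = -3 + j)
n(q) = -q/2 (n(q) = q/(-2) = q*(-½) = -q/2)
(n(-5) + 46)*g(4, -7) = (-½*(-5) + 46)*(-3 + 4) = (5/2 + 46)*1 = (97/2)*1 = 97/2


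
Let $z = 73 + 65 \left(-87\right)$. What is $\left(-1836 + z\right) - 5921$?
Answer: $-13339$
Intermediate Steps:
$z = -5582$ ($z = 73 - 5655 = -5582$)
$\left(-1836 + z\right) - 5921 = \left(-1836 - 5582\right) - 5921 = -7418 - 5921 = -13339$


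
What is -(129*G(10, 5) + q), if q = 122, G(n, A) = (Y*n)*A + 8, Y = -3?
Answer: 18196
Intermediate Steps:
G(n, A) = 8 - 3*A*n (G(n, A) = (-3*n)*A + 8 = -3*A*n + 8 = 8 - 3*A*n)
-(129*G(10, 5) + q) = -(129*(8 - 3*5*10) + 122) = -(129*(8 - 150) + 122) = -(129*(-142) + 122) = -(-18318 + 122) = -1*(-18196) = 18196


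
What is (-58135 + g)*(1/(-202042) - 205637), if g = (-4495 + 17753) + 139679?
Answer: -1969384077097755/101021 ≈ -1.9495e+10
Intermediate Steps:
g = 152937 (g = 13258 + 139679 = 152937)
(-58135 + g)*(1/(-202042) - 205637) = (-58135 + 152937)*(1/(-202042) - 205637) = 94802*(-1/202042 - 205637) = 94802*(-41547310755/202042) = -1969384077097755/101021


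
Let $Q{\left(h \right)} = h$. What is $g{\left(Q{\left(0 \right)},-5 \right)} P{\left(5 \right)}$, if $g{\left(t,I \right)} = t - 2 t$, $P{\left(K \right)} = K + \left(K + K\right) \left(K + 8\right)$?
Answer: $0$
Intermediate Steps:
$P{\left(K \right)} = K + 2 K \left(8 + K\right)$
$g{\left(t,I \right)} = - t$ ($g{\left(t,I \right)} = t - 2 t = - t$)
$g{\left(Q{\left(0 \right)},-5 \right)} P{\left(5 \right)} = \left(-1\right) 0 \cdot 5 \left(17 + 2 \cdot 5\right) = 0 \cdot 5 \left(17 + 10\right) = 0 \cdot 5 \cdot 27 = 0 \cdot 135 = 0$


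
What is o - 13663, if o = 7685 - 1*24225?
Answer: -30203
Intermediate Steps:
o = -16540 (o = 7685 - 24225 = -16540)
o - 13663 = -16540 - 13663 = -30203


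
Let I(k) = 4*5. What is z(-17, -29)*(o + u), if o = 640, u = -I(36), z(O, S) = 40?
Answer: 24800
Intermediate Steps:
I(k) = 20
u = -20 (u = -1*20 = -20)
z(-17, -29)*(o + u) = 40*(640 - 20) = 40*620 = 24800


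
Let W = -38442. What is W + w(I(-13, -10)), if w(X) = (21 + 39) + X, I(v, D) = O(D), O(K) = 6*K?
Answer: -38442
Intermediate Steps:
I(v, D) = 6*D
w(X) = 60 + X
W + w(I(-13, -10)) = -38442 + (60 + 6*(-10)) = -38442 + (60 - 60) = -38442 + 0 = -38442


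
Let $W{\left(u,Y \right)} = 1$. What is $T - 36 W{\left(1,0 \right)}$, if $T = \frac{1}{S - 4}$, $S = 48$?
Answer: $- \frac{1583}{44} \approx -35.977$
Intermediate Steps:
$T = \frac{1}{44}$ ($T = \frac{1}{48 - 4} = \frac{1}{44} \approx 0.022727$)
$T - 36 W{\left(1,0 \right)} = \frac{1}{44} - 36 = - \frac{1583}{44}$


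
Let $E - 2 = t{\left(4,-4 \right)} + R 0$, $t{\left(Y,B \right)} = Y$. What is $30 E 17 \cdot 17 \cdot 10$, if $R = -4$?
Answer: $520200$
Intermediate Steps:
$E = 6$ ($E = 2 + \left(4 - 0\right) = 2 + \left(4 + 0\right) = 2 + 4 = 6$)
$30 E 17 \cdot 17 \cdot 10 = 30 \cdot 6 \cdot 17 \cdot 17 \cdot 10 = 30 \cdot 6 \cdot 289 \cdot 10 = 30 \cdot 6 \cdot 2890 = 30 \cdot 17340 = 520200$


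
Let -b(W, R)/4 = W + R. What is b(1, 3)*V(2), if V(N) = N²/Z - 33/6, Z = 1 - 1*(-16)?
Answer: 1432/17 ≈ 84.235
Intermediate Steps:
Z = 17 (Z = 1 + 16 = 17)
b(W, R) = -4*R - 4*W (b(W, R) = -4*(W + R) = -4*(R + W) = -4*R - 4*W)
V(N) = -11/2 + N²/17 (V(N) = N²/17 - 33/6 = N²*(1/17) - 33*⅙ = N²/17 - 11/2 = -11/2 + N²/17)
b(1, 3)*V(2) = (-4*3 - 4*1)*(-11/2 + (1/17)*2²) = (-12 - 4)*(-11/2 + (1/17)*4) = -16*(-11/2 + 4/17) = -16*(-179/34) = 1432/17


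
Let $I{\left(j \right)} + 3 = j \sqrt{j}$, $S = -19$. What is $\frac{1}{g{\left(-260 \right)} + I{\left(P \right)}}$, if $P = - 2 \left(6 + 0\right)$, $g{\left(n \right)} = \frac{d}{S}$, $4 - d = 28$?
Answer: $- \frac{209}{208299} + \frac{2888 i \sqrt{3}}{208299} \approx -0.0010034 + 0.024014 i$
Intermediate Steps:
$d = -24$ ($d = 4 - 28 = -24$)
$g{\left(n \right)} = \frac{24}{19}$ ($g{\left(n \right)} = - \frac{24}{-19} = \left(-24\right) \left(- \frac{1}{19}\right) = \frac{24}{19}$)
$P = -12$ ($P = \left(-2\right) 6 = -12$)
$I{\left(j \right)} = -3 + j^{\frac{3}{2}}$ ($I{\left(j \right)} = -3 + j \sqrt{j} = -3 + j^{\frac{3}{2}}$)
$\frac{1}{g{\left(-260 \right)} + I{\left(P \right)}} = \frac{1}{\frac{24}{19} - \left(3 - \left(-12\right)^{\frac{3}{2}}\right)} = \frac{1}{\frac{24}{19} - \left(3 + 24 i \sqrt{3}\right)} = \frac{1}{- \frac{33}{19} - 24 i \sqrt{3}}$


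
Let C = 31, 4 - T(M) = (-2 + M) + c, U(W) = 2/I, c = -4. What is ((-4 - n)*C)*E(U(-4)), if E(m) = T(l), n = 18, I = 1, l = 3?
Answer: -4774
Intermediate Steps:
U(W) = 2 (U(W) = 2/1 = 2*1 = 2)
T(M) = 10 - M (T(M) = 4 - ((-2 + M) - 4) = 4 - (-6 + M) = 4 + (6 - M) = 10 - M)
E(m) = 7 (E(m) = 10 - 1*3 = 10 - 3 = 7)
((-4 - n)*C)*E(U(-4)) = ((-4 - 1*18)*31)*7 = ((-4 - 18)*31)*7 = -22*31*7 = -682*7 = -4774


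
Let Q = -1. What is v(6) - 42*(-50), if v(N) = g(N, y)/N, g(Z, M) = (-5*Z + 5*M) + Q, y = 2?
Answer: 4193/2 ≈ 2096.5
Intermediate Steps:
g(Z, M) = -1 - 5*Z + 5*M (g(Z, M) = (-5*Z + 5*M) - 1 = -1 - 5*Z + 5*M)
v(N) = (9 - 5*N)/N (v(N) = (-1 - 5*N + 5*2)/N = (-1 - 5*N + 10)/N = (9 - 5*N)/N)
v(6) - 42*(-50) = (-5 + 9/6) - 42*(-50) = (-5 + 9*(⅙)) + 2100 = (-5 + 3/2) + 2100 = -7/2 + 2100 = 4193/2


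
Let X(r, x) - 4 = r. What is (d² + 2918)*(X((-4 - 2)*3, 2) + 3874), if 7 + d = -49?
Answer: 23368440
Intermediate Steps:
d = -56 (d = -7 - 49 = -56)
X(r, x) = 4 + r
(d² + 2918)*(X((-4 - 2)*3, 2) + 3874) = ((-56)² + 2918)*((4 + (-4 - 2)*3) + 3874) = (3136 + 2918)*((4 - 6*3) + 3874) = 6054*((4 - 18) + 3874) = 6054*(-14 + 3874) = 6054*3860 = 23368440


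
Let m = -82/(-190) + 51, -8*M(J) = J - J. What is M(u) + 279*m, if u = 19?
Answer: 1363194/95 ≈ 14349.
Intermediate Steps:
M(J) = 0 (M(J) = -(J - J)/8 = -⅛*0 = 0)
m = 4886/95 (m = -82*(-1/190) + 51 = 41/95 + 51 = 4886/95 ≈ 51.432)
M(u) + 279*m = 0 + 279*(4886/95) = 0 + 1363194/95 = 1363194/95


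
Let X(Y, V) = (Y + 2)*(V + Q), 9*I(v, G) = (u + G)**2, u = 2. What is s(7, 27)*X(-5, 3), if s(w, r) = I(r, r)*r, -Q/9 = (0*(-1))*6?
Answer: -22707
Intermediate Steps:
Q = 0 (Q = -9*0*(-1)*6 = -0*6 = -9*0 = 0)
I(v, G) = (2 + G)**2/9
s(w, r) = r*(2 + r)**2/9 (s(w, r) = ((2 + r)**2/9)*r = r*(2 + r)**2/9)
X(Y, V) = V*(2 + Y) (X(Y, V) = (Y + 2)*(V + 0) = (2 + Y)*V = V*(2 + Y))
s(7, 27)*X(-5, 3) = ((1/9)*27*(2 + 27)**2)*(3*(2 - 5)) = ((1/9)*27*29**2)*(3*(-3)) = ((1/9)*27*841)*(-9) = 2523*(-9) = -22707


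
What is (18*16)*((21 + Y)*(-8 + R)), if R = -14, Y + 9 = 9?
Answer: -133056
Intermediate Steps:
Y = 0 (Y = -9 + 9 = 0)
(18*16)*((21 + Y)*(-8 + R)) = (18*16)*((21 + 0)*(-8 - 14)) = 288*(21*(-22)) = 288*(-462) = -133056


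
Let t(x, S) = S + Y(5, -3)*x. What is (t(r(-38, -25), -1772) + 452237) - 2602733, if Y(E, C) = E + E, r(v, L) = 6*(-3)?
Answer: -2152448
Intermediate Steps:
r(v, L) = -18
Y(E, C) = 2*E
t(x, S) = S + 10*x (t(x, S) = S + (2*5)*x = S + 10*x)
(t(r(-38, -25), -1772) + 452237) - 2602733 = ((-1772 + 10*(-18)) + 452237) - 2602733 = ((-1772 - 180) + 452237) - 2602733 = (-1952 + 452237) - 2602733 = 450285 - 2602733 = -2152448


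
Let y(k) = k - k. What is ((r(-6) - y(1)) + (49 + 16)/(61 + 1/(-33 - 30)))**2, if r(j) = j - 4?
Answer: 1178205625/14760964 ≈ 79.819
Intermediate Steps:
r(j) = -4 + j
y(k) = 0
((r(-6) - y(1)) + (49 + 16)/(61 + 1/(-33 - 30)))**2 = (((-4 - 6) - 1*0) + (49 + 16)/(61 + 1/(-33 - 30)))**2 = ((-10 + 0) + 65/(61 + 1/(-63)))**2 = (-10 + 65/(61 - 1/63))**2 = (-10 + 65/(3842/63))**2 = (-10 + 65*(63/3842))**2 = (-10 + 4095/3842)**2 = (-34325/3842)**2 = 1178205625/14760964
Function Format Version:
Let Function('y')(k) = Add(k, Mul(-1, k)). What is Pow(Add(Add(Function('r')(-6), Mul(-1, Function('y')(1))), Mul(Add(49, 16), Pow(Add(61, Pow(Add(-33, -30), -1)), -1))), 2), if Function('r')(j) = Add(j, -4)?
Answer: Rational(1178205625, 14760964) ≈ 79.819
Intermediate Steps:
Function('r')(j) = Add(-4, j)
Function('y')(k) = 0
Pow(Add(Add(Function('r')(-6), Mul(-1, Function('y')(1))), Mul(Add(49, 16), Pow(Add(61, Pow(Add(-33, -30), -1)), -1))), 2) = Pow(Add(Add(Add(-4, -6), Mul(-1, 0)), Mul(Add(49, 16), Pow(Add(61, Pow(Add(-33, -30), -1)), -1))), 2) = Pow(Add(Add(-10, 0), Mul(65, Pow(Add(61, Pow(-63, -1)), -1))), 2) = Pow(Add(-10, Mul(65, Pow(Add(61, Rational(-1, 63)), -1))), 2) = Pow(Add(-10, Mul(65, Pow(Rational(3842, 63), -1))), 2) = Pow(Add(-10, Mul(65, Rational(63, 3842))), 2) = Pow(Add(-10, Rational(4095, 3842)), 2) = Pow(Rational(-34325, 3842), 2) = Rational(1178205625, 14760964)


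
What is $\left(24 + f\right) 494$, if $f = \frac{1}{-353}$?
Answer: $\frac{4184674}{353} \approx 11855.0$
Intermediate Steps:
$f = - \frac{1}{353} \approx -0.0028329$
$\left(24 + f\right) 494 = \left(24 - \frac{1}{353}\right) 494 = \frac{8471}{353} \cdot 494 = \frac{4184674}{353}$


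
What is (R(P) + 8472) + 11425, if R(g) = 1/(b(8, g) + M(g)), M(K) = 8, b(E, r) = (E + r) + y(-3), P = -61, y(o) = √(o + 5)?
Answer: 40251586/2023 - √2/2023 ≈ 19897.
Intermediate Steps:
y(o) = √(5 + o)
b(E, r) = E + r + √2 (b(E, r) = (E + r) + √(5 - 3) = (E + r) + √2 = E + r + √2)
R(g) = 1/(16 + g + √2) (R(g) = 1/((8 + g + √2) + 8) = 1/(16 + g + √2))
(R(P) + 8472) + 11425 = (1/(16 - 61 + √2) + 8472) + 11425 = (1/(-45 + √2) + 8472) + 11425 = (8472 + 1/(-45 + √2)) + 11425 = 19897 + 1/(-45 + √2)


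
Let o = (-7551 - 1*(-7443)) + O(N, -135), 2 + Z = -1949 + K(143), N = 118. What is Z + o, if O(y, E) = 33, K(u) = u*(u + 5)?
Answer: 19138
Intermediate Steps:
K(u) = u*(5 + u)
Z = 19213 (Z = -2 + (-1949 + 143*(5 + 143)) = -2 + (-1949 + 143*148) = -2 + (-1949 + 21164) = -2 + 19215 = 19213)
o = -75 (o = (-7551 - 1*(-7443)) + 33 = (-7551 + 7443) + 33 = -108 + 33 = -75)
Z + o = 19213 - 75 = 19138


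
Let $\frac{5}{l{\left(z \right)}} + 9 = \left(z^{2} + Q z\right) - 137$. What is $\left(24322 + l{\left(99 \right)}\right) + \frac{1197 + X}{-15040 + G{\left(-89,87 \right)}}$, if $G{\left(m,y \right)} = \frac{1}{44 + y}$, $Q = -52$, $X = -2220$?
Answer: $\frac{215976743229492}{8879867173} \approx 24322.0$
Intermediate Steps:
$l{\left(z \right)} = \frac{5}{-146 + z^{2} - 52 z}$ ($l{\left(z \right)} = \frac{5}{-9 - \left(137 - z^{2} + 52 z\right)} = \frac{5}{-146 + z^{2} - 52 z}$)
$\left(24322 + l{\left(99 \right)}\right) + \frac{1197 + X}{-15040 + G{\left(-89,87 \right)}} = \left(24322 + \frac{5}{-146 + 99^{2} - 5148}\right) + \frac{1197 - 2220}{-15040 + \frac{1}{44 + 87}} = \left(24322 + \frac{5}{-146 + 9801 - 5148}\right) - \frac{1023}{-15040 + \frac{1}{131}} = \left(24322 + \frac{5}{4507}\right) - \frac{1023}{-15040 + \frac{1}{131}} = \left(24322 + 5 \cdot \frac{1}{4507}\right) - \frac{1023}{- \frac{1970239}{131}} = \left(24322 + \frac{5}{4507}\right) - - \frac{134013}{1970239} = \frac{109619259}{4507} + \frac{134013}{1970239} = \frac{215976743229492}{8879867173}$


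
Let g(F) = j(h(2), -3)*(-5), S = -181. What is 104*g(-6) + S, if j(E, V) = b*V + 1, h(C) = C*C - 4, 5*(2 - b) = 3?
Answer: 1483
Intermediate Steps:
b = 7/5 (b = 2 - ⅕*3 = 2 - ⅗ = 7/5 ≈ 1.4000)
h(C) = -4 + C² (h(C) = C² - 4 = -4 + C²)
j(E, V) = 1 + 7*V/5 (j(E, V) = 7*V/5 + 1 = 1 + 7*V/5)
g(F) = 16 (g(F) = (1 + (7/5)*(-3))*(-5) = (1 - 21/5)*(-5) = -16/5*(-5) = 16)
104*g(-6) + S = 104*16 - 181 = 1664 - 181 = 1483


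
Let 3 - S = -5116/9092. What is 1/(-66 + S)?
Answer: -2273/141920 ≈ -0.016016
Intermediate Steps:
S = 8098/2273 (S = 3 - (-5116)/9092 = 3 - 1*(-1279/2273) = 3 + 1279/2273 = 8098/2273 ≈ 3.5627)
1/(-66 + S) = 1/(-66 + 8098/2273) = 1/(-141920/2273) = -2273/141920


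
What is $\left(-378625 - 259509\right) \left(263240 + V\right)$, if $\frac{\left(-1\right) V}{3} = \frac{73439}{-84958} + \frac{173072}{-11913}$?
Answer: $- \frac{1491627955007477679}{8878111} \approx -1.6801 \cdot 10^{11}$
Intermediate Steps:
$V = \frac{15578729783}{337368218}$ ($V = - 3 \left(\frac{73439}{-84958} + \frac{173072}{-11913}\right) = - 3 \left(73439 \left(- \frac{1}{84958}\right) + 173072 \left(- \frac{1}{11913}\right)\right) = - 3 \left(- \frac{73439}{84958} - \frac{173072}{11913}\right) = \left(-3\right) \left(- \frac{15578729783}{1012104654}\right) = \frac{15578729783}{337368218} \approx 46.177$)
$\left(-378625 - 259509\right) \left(263240 + V\right) = \left(-378625 - 259509\right) \left(263240 + \frac{15578729783}{337368218}\right) = \left(-638134\right) \frac{88824388436103}{337368218} = - \frac{1491627955007477679}{8878111}$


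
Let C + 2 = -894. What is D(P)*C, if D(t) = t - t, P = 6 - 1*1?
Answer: 0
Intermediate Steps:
P = 5 (P = 6 - 1 = 5)
C = -896 (C = -2 - 894 = -896)
D(t) = 0
D(P)*C = 0*(-896) = 0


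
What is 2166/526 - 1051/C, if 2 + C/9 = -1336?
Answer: 13317899/3167046 ≈ 4.2051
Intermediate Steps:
C = -12042 (C = -18 + 9*(-1336) = -18 - 12024 = -12042)
2166/526 - 1051/C = 2166/526 - 1051/(-12042) = 2166*(1/526) - 1051*(-1/12042) = 1083/263 + 1051/12042 = 13317899/3167046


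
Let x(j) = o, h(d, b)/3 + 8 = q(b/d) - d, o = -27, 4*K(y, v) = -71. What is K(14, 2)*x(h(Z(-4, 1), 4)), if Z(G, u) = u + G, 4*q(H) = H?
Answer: 1917/4 ≈ 479.25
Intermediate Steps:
q(H) = H/4
K(y, v) = -71/4 (K(y, v) = (1/4)*(-71) = -71/4)
Z(G, u) = G + u
h(d, b) = -24 - 3*d + 3*b/(4*d) (h(d, b) = -24 + 3*((b/d)/4 - d) = -24 + 3*(b/(4*d) - d) = -24 + 3*(-d + b/(4*d)) = -24 + (-3*d + 3*b/(4*d)) = -24 - 3*d + 3*b/(4*d))
x(j) = -27
K(14, 2)*x(h(Z(-4, 1), 4)) = -71/4*(-27) = 1917/4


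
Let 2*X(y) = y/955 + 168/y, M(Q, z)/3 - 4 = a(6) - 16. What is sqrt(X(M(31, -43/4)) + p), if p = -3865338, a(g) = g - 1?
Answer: I*sqrt(14101154190310)/1910 ≈ 1966.0*I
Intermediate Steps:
a(g) = -1 + g
M(Q, z) = -21 (M(Q, z) = 12 + 3*((-1 + 6) - 16) = 12 + 3*(5 - 16) = 12 + 3*(-11) = 12 - 33 = -21)
X(y) = 84/y + y/1910 (X(y) = (y/955 + 168/y)/2 = (168/y + y/955)/2 = 84/y + y/1910)
sqrt(X(M(31, -43/4)) + p) = sqrt((84/(-21) + (1/1910)*(-21)) - 3865338) = sqrt((84*(-1/21) - 21/1910) - 3865338) = sqrt((-4 - 21/1910) - 3865338) = sqrt(-7661/1910 - 3865338) = sqrt(-7382803241/1910) = I*sqrt(14101154190310)/1910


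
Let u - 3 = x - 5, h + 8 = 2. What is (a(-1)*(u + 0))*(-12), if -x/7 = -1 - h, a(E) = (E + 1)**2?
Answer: 0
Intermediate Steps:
h = -6 (h = -8 + 2 = -6)
a(E) = (1 + E)**2
x = -35 (x = -7*(-1 - 1*(-6)) = -7*(-1 + 6) = -7*5 = -35)
u = -37 (u = 3 + (-35 - 5) = 3 - 40 = -37)
(a(-1)*(u + 0))*(-12) = ((1 - 1)**2*(-37 + 0))*(-12) = (0**2*(-37))*(-12) = (0*(-37))*(-12) = 0*(-12) = 0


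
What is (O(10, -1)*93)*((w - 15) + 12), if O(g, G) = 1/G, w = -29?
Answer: 2976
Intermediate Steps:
(O(10, -1)*93)*((w - 15) + 12) = (93/(-1))*((-29 - 15) + 12) = (-1*93)*(-44 + 12) = -93*(-32) = 2976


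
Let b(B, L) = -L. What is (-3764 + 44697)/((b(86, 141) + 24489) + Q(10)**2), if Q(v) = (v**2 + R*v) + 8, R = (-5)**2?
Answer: 40933/152512 ≈ 0.26839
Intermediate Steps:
R = 25
Q(v) = 8 + v**2 + 25*v (Q(v) = (v**2 + 25*v) + 8 = 8 + v**2 + 25*v)
(-3764 + 44697)/((b(86, 141) + 24489) + Q(10)**2) = (-3764 + 44697)/((-1*141 + 24489) + (8 + 10**2 + 25*10)**2) = 40933/((-141 + 24489) + (8 + 100 + 250)**2) = 40933/(24348 + 358**2) = 40933/(24348 + 128164) = 40933/152512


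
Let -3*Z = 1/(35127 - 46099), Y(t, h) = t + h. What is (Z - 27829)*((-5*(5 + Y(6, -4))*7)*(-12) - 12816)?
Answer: 753883935749/2743 ≈ 2.7484e+8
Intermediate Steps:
Y(t, h) = h + t
Z = 1/32916 (Z = -1/(3*(35127 - 46099)) = -1/3/(-10972) = -1/3*(-1/10972) = 1/32916 ≈ 3.0380e-5)
(Z - 27829)*((-5*(5 + Y(6, -4))*7)*(-12) - 12816) = (1/32916 - 27829)*((-5*(5 + (-4 + 6))*7)*(-12) - 12816) = -916019363*((-5*(5 + 2)*7)*(-12) - 12816)/32916 = -916019363*((-5*7*7)*(-12) - 12816)/32916 = -916019363*(-35*7*(-12) - 12816)/32916 = -916019363*(-245*(-12) - 12816)/32916 = -916019363*(2940 - 12816)/32916 = -916019363/32916*(-9876) = 753883935749/2743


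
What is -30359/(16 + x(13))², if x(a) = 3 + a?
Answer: -30359/1024 ≈ -29.647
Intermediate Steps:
-30359/(16 + x(13))² = -30359/(16 + (3 + 13))² = -30359/(16 + 16)² = -30359/(32²) = -30359/1024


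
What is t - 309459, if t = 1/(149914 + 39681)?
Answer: -58671879104/189595 ≈ -3.0946e+5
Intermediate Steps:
t = 1/189595 ≈ 5.2744e-6
t - 309459 = 1/189595 - 309459 = -58671879104/189595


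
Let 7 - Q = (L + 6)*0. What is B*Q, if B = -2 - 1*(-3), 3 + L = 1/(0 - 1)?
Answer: 7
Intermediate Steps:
L = -4 (L = -3 + 1/(0 - 1) = -3 + 1/(-1) = -3 - 1 = -4)
B = 1 (B = -2 + 3 = 1)
Q = 7 (Q = 7 - (-4 + 6)*0 = 7 - 2*0 = 7 - 1*0 = 7 + 0 = 7)
B*Q = 1*7 = 7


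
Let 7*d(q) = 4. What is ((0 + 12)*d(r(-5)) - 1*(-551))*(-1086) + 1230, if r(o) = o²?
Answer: -4232220/7 ≈ -6.0460e+5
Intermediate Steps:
d(q) = 4/7 (d(q) = (⅐)*4 = 4/7)
((0 + 12)*d(r(-5)) - 1*(-551))*(-1086) + 1230 = ((0 + 12)*(4/7) - 1*(-551))*(-1086) + 1230 = (12*(4/7) + 551)*(-1086) + 1230 = (48/7 + 551)*(-1086) + 1230 = (3905/7)*(-1086) + 1230 = -4240830/7 + 1230 = -4232220/7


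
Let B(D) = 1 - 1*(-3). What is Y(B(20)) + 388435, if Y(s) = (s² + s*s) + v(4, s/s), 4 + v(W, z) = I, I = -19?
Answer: 388444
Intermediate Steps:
v(W, z) = -23 (v(W, z) = -4 - 19 = -23)
B(D) = 4 (B(D) = 1 + 3 = 4)
Y(s) = -23 + 2*s² (Y(s) = (s² + s*s) - 23 = (s² + s²) - 23 = 2*s² - 23 = -23 + 2*s²)
Y(B(20)) + 388435 = (-23 + 2*4²) + 388435 = (-23 + 2*16) + 388435 = (-23 + 32) + 388435 = 9 + 388435 = 388444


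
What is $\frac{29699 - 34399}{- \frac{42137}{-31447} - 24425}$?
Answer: $\frac{73900450}{384025419} \approx 0.19244$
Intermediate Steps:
$\frac{29699 - 34399}{- \frac{42137}{-31447} - 24425} = - \frac{4700}{\left(-42137\right) \left(- \frac{1}{31447}\right) - 24425} = - \frac{4700}{\frac{42137}{31447} - 24425} = - \frac{4700}{- \frac{768050838}{31447}} = \left(-4700\right) \left(- \frac{31447}{768050838}\right) = \frac{73900450}{384025419}$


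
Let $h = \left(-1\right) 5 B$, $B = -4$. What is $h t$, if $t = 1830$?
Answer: $36600$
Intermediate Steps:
$h = 20$ ($h = \left(-1\right) 5 \left(-4\right) = \left(-5\right) \left(-4\right) = 20$)
$h t = 20 \cdot 1830 = 36600$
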